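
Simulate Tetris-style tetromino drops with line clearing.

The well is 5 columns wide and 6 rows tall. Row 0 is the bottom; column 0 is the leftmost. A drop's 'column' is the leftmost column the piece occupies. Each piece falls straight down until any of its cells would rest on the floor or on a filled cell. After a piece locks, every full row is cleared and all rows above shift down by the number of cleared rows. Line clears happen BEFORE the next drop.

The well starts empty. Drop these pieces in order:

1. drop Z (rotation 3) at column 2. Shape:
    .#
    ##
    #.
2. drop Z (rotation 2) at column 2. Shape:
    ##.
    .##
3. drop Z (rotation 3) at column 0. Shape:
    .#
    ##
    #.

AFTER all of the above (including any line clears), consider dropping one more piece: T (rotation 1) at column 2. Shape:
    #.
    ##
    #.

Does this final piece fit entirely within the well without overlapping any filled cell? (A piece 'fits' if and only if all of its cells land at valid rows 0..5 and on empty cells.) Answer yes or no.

Drop 1: Z rot3 at col 2 lands with bottom-row=0; cleared 0 line(s) (total 0); column heights now [0 0 2 3 0], max=3
Drop 2: Z rot2 at col 2 lands with bottom-row=3; cleared 0 line(s) (total 0); column heights now [0 0 5 5 4], max=5
Drop 3: Z rot3 at col 0 lands with bottom-row=0; cleared 0 line(s) (total 0); column heights now [2 3 5 5 4], max=5
Test piece T rot1 at col 2 (width 2): heights before test = [2 3 5 5 4]; fits = False

Answer: no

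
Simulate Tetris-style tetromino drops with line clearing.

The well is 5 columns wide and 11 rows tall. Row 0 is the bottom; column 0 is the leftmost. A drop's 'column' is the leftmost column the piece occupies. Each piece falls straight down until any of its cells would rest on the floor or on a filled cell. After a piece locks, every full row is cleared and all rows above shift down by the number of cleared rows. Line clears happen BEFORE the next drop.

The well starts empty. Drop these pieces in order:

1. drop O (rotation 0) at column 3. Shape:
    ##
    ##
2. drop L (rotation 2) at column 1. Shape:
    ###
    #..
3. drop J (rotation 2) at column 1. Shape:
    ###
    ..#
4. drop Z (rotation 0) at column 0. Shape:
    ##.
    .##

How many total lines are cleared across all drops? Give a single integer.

Drop 1: O rot0 at col 3 lands with bottom-row=0; cleared 0 line(s) (total 0); column heights now [0 0 0 2 2], max=2
Drop 2: L rot2 at col 1 lands with bottom-row=1; cleared 0 line(s) (total 0); column heights now [0 3 3 3 2], max=3
Drop 3: J rot2 at col 1 lands with bottom-row=3; cleared 0 line(s) (total 0); column heights now [0 5 5 5 2], max=5
Drop 4: Z rot0 at col 0 lands with bottom-row=5; cleared 0 line(s) (total 0); column heights now [7 7 6 5 2], max=7

Answer: 0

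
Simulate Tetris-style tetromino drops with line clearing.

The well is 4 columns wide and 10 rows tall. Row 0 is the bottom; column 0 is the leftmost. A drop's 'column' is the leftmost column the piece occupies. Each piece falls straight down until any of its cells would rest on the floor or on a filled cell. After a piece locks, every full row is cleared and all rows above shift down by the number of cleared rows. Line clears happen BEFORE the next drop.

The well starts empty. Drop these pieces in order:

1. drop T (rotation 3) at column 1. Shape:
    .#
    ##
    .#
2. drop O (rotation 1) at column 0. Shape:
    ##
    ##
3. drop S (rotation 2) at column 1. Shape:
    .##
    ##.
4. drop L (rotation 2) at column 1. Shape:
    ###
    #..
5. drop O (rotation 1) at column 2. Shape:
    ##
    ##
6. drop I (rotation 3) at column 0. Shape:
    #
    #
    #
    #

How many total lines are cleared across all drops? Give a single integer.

Drop 1: T rot3 at col 1 lands with bottom-row=0; cleared 0 line(s) (total 0); column heights now [0 2 3 0], max=3
Drop 2: O rot1 at col 0 lands with bottom-row=2; cleared 0 line(s) (total 0); column heights now [4 4 3 0], max=4
Drop 3: S rot2 at col 1 lands with bottom-row=4; cleared 0 line(s) (total 0); column heights now [4 5 6 6], max=6
Drop 4: L rot2 at col 1 lands with bottom-row=5; cleared 0 line(s) (total 0); column heights now [4 7 7 7], max=7
Drop 5: O rot1 at col 2 lands with bottom-row=7; cleared 0 line(s) (total 0); column heights now [4 7 9 9], max=9
Drop 6: I rot3 at col 0 lands with bottom-row=4; cleared 2 line(s) (total 2); column heights now [6 5 7 7], max=7

Answer: 2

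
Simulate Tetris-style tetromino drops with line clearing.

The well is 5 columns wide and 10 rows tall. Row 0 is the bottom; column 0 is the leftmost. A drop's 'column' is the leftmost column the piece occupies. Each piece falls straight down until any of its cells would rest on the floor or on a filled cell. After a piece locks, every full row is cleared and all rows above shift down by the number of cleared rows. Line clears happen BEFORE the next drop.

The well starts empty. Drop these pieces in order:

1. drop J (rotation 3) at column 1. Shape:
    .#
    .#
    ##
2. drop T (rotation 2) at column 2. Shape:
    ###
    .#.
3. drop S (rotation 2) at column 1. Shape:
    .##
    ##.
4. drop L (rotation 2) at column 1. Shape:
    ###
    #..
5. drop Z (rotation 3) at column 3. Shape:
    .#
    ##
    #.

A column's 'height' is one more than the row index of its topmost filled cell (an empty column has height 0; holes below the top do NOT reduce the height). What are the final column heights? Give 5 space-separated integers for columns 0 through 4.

Drop 1: J rot3 at col 1 lands with bottom-row=0; cleared 0 line(s) (total 0); column heights now [0 1 3 0 0], max=3
Drop 2: T rot2 at col 2 lands with bottom-row=2; cleared 0 line(s) (total 0); column heights now [0 1 4 4 4], max=4
Drop 3: S rot2 at col 1 lands with bottom-row=4; cleared 0 line(s) (total 0); column heights now [0 5 6 6 4], max=6
Drop 4: L rot2 at col 1 lands with bottom-row=5; cleared 0 line(s) (total 0); column heights now [0 7 7 7 4], max=7
Drop 5: Z rot3 at col 3 lands with bottom-row=7; cleared 0 line(s) (total 0); column heights now [0 7 7 9 10], max=10

Answer: 0 7 7 9 10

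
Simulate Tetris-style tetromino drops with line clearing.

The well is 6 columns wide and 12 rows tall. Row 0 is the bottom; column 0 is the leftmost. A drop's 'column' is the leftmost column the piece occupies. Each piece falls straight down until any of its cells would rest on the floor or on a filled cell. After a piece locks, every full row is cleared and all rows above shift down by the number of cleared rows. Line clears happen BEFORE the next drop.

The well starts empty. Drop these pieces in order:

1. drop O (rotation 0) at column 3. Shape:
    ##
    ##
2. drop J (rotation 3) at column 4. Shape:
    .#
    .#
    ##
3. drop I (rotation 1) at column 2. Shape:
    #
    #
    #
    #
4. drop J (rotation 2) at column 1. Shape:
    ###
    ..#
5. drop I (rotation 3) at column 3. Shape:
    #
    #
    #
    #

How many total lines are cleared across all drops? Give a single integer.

Drop 1: O rot0 at col 3 lands with bottom-row=0; cleared 0 line(s) (total 0); column heights now [0 0 0 2 2 0], max=2
Drop 2: J rot3 at col 4 lands with bottom-row=2; cleared 0 line(s) (total 0); column heights now [0 0 0 2 3 5], max=5
Drop 3: I rot1 at col 2 lands with bottom-row=0; cleared 0 line(s) (total 0); column heights now [0 0 4 2 3 5], max=5
Drop 4: J rot2 at col 1 lands with bottom-row=3; cleared 0 line(s) (total 0); column heights now [0 5 5 5 3 5], max=5
Drop 5: I rot3 at col 3 lands with bottom-row=5; cleared 0 line(s) (total 0); column heights now [0 5 5 9 3 5], max=9

Answer: 0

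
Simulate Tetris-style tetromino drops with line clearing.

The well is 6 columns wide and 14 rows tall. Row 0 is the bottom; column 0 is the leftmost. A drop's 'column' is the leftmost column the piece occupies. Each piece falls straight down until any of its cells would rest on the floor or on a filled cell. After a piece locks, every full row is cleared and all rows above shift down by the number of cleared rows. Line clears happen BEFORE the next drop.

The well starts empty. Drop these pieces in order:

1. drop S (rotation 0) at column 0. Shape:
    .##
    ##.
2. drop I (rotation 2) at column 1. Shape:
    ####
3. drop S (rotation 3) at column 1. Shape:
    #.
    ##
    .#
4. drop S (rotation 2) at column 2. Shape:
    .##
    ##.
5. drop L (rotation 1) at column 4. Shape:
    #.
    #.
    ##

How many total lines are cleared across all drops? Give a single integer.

Drop 1: S rot0 at col 0 lands with bottom-row=0; cleared 0 line(s) (total 0); column heights now [1 2 2 0 0 0], max=2
Drop 2: I rot2 at col 1 lands with bottom-row=2; cleared 0 line(s) (total 0); column heights now [1 3 3 3 3 0], max=3
Drop 3: S rot3 at col 1 lands with bottom-row=3; cleared 0 line(s) (total 0); column heights now [1 6 5 3 3 0], max=6
Drop 4: S rot2 at col 2 lands with bottom-row=5; cleared 0 line(s) (total 0); column heights now [1 6 6 7 7 0], max=7
Drop 5: L rot1 at col 4 lands with bottom-row=7; cleared 0 line(s) (total 0); column heights now [1 6 6 7 10 8], max=10

Answer: 0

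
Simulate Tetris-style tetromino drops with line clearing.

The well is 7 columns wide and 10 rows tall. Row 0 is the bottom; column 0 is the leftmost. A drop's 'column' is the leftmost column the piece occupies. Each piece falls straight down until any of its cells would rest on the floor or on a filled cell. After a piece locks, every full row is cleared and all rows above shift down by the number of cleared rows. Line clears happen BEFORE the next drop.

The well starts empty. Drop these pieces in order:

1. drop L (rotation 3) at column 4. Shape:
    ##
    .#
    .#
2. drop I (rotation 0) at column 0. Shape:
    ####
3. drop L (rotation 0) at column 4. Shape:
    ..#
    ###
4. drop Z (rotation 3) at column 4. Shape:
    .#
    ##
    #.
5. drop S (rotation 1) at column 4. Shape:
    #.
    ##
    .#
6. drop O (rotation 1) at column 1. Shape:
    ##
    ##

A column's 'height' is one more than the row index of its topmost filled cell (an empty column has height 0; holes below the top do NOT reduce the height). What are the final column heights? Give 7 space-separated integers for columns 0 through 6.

Answer: 1 3 3 1 10 9 5

Derivation:
Drop 1: L rot3 at col 4 lands with bottom-row=0; cleared 0 line(s) (total 0); column heights now [0 0 0 0 3 3 0], max=3
Drop 2: I rot0 at col 0 lands with bottom-row=0; cleared 0 line(s) (total 0); column heights now [1 1 1 1 3 3 0], max=3
Drop 3: L rot0 at col 4 lands with bottom-row=3; cleared 0 line(s) (total 0); column heights now [1 1 1 1 4 4 5], max=5
Drop 4: Z rot3 at col 4 lands with bottom-row=4; cleared 0 line(s) (total 0); column heights now [1 1 1 1 6 7 5], max=7
Drop 5: S rot1 at col 4 lands with bottom-row=7; cleared 0 line(s) (total 0); column heights now [1 1 1 1 10 9 5], max=10
Drop 6: O rot1 at col 1 lands with bottom-row=1; cleared 0 line(s) (total 0); column heights now [1 3 3 1 10 9 5], max=10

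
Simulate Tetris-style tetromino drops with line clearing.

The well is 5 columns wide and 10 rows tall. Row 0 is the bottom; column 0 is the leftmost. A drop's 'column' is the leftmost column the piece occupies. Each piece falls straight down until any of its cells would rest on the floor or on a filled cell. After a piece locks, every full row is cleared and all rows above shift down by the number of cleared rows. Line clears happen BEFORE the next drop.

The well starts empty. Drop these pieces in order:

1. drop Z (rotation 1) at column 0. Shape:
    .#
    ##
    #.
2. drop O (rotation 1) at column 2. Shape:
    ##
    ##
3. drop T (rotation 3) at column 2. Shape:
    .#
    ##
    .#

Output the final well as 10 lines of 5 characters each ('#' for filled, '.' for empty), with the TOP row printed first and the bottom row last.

Answer: .....
.....
.....
.....
.....
...#.
..##.
.#.#.
####.
#.##.

Derivation:
Drop 1: Z rot1 at col 0 lands with bottom-row=0; cleared 0 line(s) (total 0); column heights now [2 3 0 0 0], max=3
Drop 2: O rot1 at col 2 lands with bottom-row=0; cleared 0 line(s) (total 0); column heights now [2 3 2 2 0], max=3
Drop 3: T rot3 at col 2 lands with bottom-row=2; cleared 0 line(s) (total 0); column heights now [2 3 4 5 0], max=5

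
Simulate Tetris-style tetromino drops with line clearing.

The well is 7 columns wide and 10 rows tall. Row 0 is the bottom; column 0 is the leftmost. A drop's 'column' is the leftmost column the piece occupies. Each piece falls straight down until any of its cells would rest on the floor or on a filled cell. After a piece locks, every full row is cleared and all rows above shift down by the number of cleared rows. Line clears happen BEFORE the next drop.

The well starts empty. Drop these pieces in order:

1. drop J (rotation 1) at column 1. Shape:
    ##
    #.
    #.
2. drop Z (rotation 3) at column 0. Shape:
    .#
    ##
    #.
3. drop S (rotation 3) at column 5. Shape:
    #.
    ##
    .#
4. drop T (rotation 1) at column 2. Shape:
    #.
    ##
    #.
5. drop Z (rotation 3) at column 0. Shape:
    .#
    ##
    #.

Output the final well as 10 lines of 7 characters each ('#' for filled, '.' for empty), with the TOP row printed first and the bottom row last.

Answer: .......
.......
.......
.#.....
###....
####...
###....
###..#.
.#...##
.#....#

Derivation:
Drop 1: J rot1 at col 1 lands with bottom-row=0; cleared 0 line(s) (total 0); column heights now [0 3 3 0 0 0 0], max=3
Drop 2: Z rot3 at col 0 lands with bottom-row=2; cleared 0 line(s) (total 0); column heights now [4 5 3 0 0 0 0], max=5
Drop 3: S rot3 at col 5 lands with bottom-row=0; cleared 0 line(s) (total 0); column heights now [4 5 3 0 0 3 2], max=5
Drop 4: T rot1 at col 2 lands with bottom-row=3; cleared 0 line(s) (total 0); column heights now [4 5 6 5 0 3 2], max=6
Drop 5: Z rot3 at col 0 lands with bottom-row=4; cleared 0 line(s) (total 0); column heights now [6 7 6 5 0 3 2], max=7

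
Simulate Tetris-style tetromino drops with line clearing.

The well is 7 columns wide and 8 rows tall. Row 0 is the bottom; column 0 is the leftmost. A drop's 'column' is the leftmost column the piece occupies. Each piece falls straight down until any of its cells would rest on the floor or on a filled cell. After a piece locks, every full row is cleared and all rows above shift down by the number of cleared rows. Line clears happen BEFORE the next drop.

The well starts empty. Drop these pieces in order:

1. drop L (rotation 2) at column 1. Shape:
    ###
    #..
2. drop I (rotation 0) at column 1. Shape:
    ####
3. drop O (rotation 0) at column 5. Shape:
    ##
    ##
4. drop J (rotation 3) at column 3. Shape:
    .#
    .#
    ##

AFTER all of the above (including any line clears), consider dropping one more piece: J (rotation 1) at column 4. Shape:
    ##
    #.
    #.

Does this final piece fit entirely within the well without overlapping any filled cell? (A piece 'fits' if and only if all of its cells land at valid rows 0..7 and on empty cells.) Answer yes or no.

Drop 1: L rot2 at col 1 lands with bottom-row=0; cleared 0 line(s) (total 0); column heights now [0 2 2 2 0 0 0], max=2
Drop 2: I rot0 at col 1 lands with bottom-row=2; cleared 0 line(s) (total 0); column heights now [0 3 3 3 3 0 0], max=3
Drop 3: O rot0 at col 5 lands with bottom-row=0; cleared 0 line(s) (total 0); column heights now [0 3 3 3 3 2 2], max=3
Drop 4: J rot3 at col 3 lands with bottom-row=3; cleared 0 line(s) (total 0); column heights now [0 3 3 4 6 2 2], max=6
Test piece J rot1 at col 4 (width 2): heights before test = [0 3 3 4 6 2 2]; fits = False

Answer: no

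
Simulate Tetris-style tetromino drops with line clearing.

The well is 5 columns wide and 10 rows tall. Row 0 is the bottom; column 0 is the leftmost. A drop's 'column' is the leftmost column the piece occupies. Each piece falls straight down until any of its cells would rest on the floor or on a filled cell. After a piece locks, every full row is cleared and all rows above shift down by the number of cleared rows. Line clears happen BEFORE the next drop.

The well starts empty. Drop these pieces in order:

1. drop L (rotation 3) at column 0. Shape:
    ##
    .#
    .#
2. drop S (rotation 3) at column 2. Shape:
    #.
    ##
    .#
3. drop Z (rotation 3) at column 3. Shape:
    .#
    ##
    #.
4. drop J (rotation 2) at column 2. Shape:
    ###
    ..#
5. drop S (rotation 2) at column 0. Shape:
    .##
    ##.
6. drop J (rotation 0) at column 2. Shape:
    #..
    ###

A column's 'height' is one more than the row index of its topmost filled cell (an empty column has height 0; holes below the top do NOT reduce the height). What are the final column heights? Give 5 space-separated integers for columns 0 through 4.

Drop 1: L rot3 at col 0 lands with bottom-row=0; cleared 0 line(s) (total 0); column heights now [3 3 0 0 0], max=3
Drop 2: S rot3 at col 2 lands with bottom-row=0; cleared 0 line(s) (total 0); column heights now [3 3 3 2 0], max=3
Drop 3: Z rot3 at col 3 lands with bottom-row=2; cleared 0 line(s) (total 0); column heights now [3 3 3 4 5], max=5
Drop 4: J rot2 at col 2 lands with bottom-row=5; cleared 0 line(s) (total 0); column heights now [3 3 7 7 7], max=7
Drop 5: S rot2 at col 0 lands with bottom-row=6; cleared 1 line(s) (total 1); column heights now [3 7 7 4 6], max=7
Drop 6: J rot0 at col 2 lands with bottom-row=7; cleared 0 line(s) (total 1); column heights now [3 7 9 8 8], max=9

Answer: 3 7 9 8 8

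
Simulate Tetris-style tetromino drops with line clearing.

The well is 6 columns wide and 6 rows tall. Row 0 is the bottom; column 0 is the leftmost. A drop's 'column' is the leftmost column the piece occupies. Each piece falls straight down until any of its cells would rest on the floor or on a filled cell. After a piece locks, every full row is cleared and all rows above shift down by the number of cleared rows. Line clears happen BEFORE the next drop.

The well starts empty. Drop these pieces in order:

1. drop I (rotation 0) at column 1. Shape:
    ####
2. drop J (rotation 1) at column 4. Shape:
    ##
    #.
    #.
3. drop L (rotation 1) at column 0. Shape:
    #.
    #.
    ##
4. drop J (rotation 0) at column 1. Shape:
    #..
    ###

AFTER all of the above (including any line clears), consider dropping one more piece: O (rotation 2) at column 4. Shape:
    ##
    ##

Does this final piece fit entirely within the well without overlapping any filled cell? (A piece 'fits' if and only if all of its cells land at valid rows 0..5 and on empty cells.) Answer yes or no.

Answer: yes

Derivation:
Drop 1: I rot0 at col 1 lands with bottom-row=0; cleared 0 line(s) (total 0); column heights now [0 1 1 1 1 0], max=1
Drop 2: J rot1 at col 4 lands with bottom-row=1; cleared 0 line(s) (total 0); column heights now [0 1 1 1 4 4], max=4
Drop 3: L rot1 at col 0 lands with bottom-row=1; cleared 0 line(s) (total 0); column heights now [4 2 1 1 4 4], max=4
Drop 4: J rot0 at col 1 lands with bottom-row=2; cleared 0 line(s) (total 0); column heights now [4 4 3 3 4 4], max=4
Test piece O rot2 at col 4 (width 2): heights before test = [4 4 3 3 4 4]; fits = True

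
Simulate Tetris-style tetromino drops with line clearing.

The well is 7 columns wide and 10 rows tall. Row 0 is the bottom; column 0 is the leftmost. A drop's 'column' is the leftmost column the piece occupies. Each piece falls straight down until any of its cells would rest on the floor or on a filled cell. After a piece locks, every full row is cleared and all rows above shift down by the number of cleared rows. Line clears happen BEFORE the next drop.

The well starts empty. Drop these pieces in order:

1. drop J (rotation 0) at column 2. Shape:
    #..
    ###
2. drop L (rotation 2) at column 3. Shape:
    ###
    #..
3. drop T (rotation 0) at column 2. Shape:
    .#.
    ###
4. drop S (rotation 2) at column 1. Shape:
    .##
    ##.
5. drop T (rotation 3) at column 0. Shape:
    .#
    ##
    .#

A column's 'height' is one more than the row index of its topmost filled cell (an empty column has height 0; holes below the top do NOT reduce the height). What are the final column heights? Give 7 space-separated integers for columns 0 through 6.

Drop 1: J rot0 at col 2 lands with bottom-row=0; cleared 0 line(s) (total 0); column heights now [0 0 2 1 1 0 0], max=2
Drop 2: L rot2 at col 3 lands with bottom-row=1; cleared 0 line(s) (total 0); column heights now [0 0 2 3 3 3 0], max=3
Drop 3: T rot0 at col 2 lands with bottom-row=3; cleared 0 line(s) (total 0); column heights now [0 0 4 5 4 3 0], max=5
Drop 4: S rot2 at col 1 lands with bottom-row=4; cleared 0 line(s) (total 0); column heights now [0 5 6 6 4 3 0], max=6
Drop 5: T rot3 at col 0 lands with bottom-row=5; cleared 0 line(s) (total 0); column heights now [7 8 6 6 4 3 0], max=8

Answer: 7 8 6 6 4 3 0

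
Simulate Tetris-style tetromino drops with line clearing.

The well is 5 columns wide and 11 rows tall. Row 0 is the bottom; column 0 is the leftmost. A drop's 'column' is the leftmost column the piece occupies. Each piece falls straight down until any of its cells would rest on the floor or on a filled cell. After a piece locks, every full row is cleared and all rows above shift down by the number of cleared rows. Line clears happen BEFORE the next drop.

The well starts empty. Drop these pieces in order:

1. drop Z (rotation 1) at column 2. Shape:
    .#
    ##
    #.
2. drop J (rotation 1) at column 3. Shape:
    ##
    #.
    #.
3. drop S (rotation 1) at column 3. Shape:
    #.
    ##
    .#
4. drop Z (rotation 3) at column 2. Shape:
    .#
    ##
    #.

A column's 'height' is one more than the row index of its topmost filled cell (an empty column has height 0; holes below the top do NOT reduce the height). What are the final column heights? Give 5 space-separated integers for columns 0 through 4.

Answer: 0 0 10 11 8

Derivation:
Drop 1: Z rot1 at col 2 lands with bottom-row=0; cleared 0 line(s) (total 0); column heights now [0 0 2 3 0], max=3
Drop 2: J rot1 at col 3 lands with bottom-row=3; cleared 0 line(s) (total 0); column heights now [0 0 2 6 6], max=6
Drop 3: S rot1 at col 3 lands with bottom-row=6; cleared 0 line(s) (total 0); column heights now [0 0 2 9 8], max=9
Drop 4: Z rot3 at col 2 lands with bottom-row=8; cleared 0 line(s) (total 0); column heights now [0 0 10 11 8], max=11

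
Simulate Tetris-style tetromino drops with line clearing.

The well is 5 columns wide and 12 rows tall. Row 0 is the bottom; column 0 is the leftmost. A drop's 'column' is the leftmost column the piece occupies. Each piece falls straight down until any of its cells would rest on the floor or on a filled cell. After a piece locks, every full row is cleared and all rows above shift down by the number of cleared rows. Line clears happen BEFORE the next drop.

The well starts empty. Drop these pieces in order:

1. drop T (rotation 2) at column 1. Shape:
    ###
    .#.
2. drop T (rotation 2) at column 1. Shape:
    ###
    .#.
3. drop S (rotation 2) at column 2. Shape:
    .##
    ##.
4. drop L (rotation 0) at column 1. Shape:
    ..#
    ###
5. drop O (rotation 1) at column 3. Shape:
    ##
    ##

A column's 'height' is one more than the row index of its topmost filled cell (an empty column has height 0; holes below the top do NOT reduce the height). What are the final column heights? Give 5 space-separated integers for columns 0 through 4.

Answer: 0 7 7 10 10

Derivation:
Drop 1: T rot2 at col 1 lands with bottom-row=0; cleared 0 line(s) (total 0); column heights now [0 2 2 2 0], max=2
Drop 2: T rot2 at col 1 lands with bottom-row=2; cleared 0 line(s) (total 0); column heights now [0 4 4 4 0], max=4
Drop 3: S rot2 at col 2 lands with bottom-row=4; cleared 0 line(s) (total 0); column heights now [0 4 5 6 6], max=6
Drop 4: L rot0 at col 1 lands with bottom-row=6; cleared 0 line(s) (total 0); column heights now [0 7 7 8 6], max=8
Drop 5: O rot1 at col 3 lands with bottom-row=8; cleared 0 line(s) (total 0); column heights now [0 7 7 10 10], max=10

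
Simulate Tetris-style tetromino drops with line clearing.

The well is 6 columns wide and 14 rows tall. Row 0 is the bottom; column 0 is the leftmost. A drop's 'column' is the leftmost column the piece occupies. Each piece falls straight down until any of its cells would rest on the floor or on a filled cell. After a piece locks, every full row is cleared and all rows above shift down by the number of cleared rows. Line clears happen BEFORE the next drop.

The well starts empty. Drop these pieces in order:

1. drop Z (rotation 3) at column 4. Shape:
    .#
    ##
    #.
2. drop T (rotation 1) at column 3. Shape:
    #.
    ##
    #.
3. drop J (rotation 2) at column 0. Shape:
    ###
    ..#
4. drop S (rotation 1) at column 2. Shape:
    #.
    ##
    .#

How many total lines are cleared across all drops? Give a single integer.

Drop 1: Z rot3 at col 4 lands with bottom-row=0; cleared 0 line(s) (total 0); column heights now [0 0 0 0 2 3], max=3
Drop 2: T rot1 at col 3 lands with bottom-row=1; cleared 0 line(s) (total 0); column heights now [0 0 0 4 3 3], max=4
Drop 3: J rot2 at col 0 lands with bottom-row=0; cleared 1 line(s) (total 1); column heights now [0 0 1 3 2 2], max=3
Drop 4: S rot1 at col 2 lands with bottom-row=3; cleared 0 line(s) (total 1); column heights now [0 0 6 5 2 2], max=6

Answer: 1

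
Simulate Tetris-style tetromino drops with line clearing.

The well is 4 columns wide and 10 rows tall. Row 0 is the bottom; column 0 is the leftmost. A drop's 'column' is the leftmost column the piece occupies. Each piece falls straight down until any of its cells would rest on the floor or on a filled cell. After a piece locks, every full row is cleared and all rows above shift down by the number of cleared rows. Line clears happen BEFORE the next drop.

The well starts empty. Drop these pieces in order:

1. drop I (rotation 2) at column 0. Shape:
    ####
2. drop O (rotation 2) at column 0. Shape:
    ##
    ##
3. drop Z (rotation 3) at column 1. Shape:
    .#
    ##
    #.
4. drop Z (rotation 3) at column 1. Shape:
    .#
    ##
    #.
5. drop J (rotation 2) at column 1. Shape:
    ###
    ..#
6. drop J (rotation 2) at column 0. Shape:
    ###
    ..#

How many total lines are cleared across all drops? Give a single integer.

Answer: 1

Derivation:
Drop 1: I rot2 at col 0 lands with bottom-row=0; cleared 1 line(s) (total 1); column heights now [0 0 0 0], max=0
Drop 2: O rot2 at col 0 lands with bottom-row=0; cleared 0 line(s) (total 1); column heights now [2 2 0 0], max=2
Drop 3: Z rot3 at col 1 lands with bottom-row=2; cleared 0 line(s) (total 1); column heights now [2 4 5 0], max=5
Drop 4: Z rot3 at col 1 lands with bottom-row=4; cleared 0 line(s) (total 1); column heights now [2 6 7 0], max=7
Drop 5: J rot2 at col 1 lands with bottom-row=6; cleared 0 line(s) (total 1); column heights now [2 8 8 8], max=8
Drop 6: J rot2 at col 0 lands with bottom-row=8; cleared 0 line(s) (total 1); column heights now [10 10 10 8], max=10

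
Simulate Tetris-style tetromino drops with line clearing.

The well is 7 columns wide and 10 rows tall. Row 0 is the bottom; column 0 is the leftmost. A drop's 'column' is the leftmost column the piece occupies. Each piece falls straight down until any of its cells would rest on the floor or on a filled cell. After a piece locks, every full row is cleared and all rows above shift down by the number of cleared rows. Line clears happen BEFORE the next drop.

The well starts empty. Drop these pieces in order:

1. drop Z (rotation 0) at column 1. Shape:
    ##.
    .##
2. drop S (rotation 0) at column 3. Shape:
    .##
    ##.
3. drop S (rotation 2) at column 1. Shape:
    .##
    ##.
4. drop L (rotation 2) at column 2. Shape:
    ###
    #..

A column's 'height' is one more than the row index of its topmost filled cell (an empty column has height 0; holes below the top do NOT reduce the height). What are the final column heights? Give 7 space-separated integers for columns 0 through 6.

Drop 1: Z rot0 at col 1 lands with bottom-row=0; cleared 0 line(s) (total 0); column heights now [0 2 2 1 0 0 0], max=2
Drop 2: S rot0 at col 3 lands with bottom-row=1; cleared 0 line(s) (total 0); column heights now [0 2 2 2 3 3 0], max=3
Drop 3: S rot2 at col 1 lands with bottom-row=2; cleared 0 line(s) (total 0); column heights now [0 3 4 4 3 3 0], max=4
Drop 4: L rot2 at col 2 lands with bottom-row=4; cleared 0 line(s) (total 0); column heights now [0 3 6 6 6 3 0], max=6

Answer: 0 3 6 6 6 3 0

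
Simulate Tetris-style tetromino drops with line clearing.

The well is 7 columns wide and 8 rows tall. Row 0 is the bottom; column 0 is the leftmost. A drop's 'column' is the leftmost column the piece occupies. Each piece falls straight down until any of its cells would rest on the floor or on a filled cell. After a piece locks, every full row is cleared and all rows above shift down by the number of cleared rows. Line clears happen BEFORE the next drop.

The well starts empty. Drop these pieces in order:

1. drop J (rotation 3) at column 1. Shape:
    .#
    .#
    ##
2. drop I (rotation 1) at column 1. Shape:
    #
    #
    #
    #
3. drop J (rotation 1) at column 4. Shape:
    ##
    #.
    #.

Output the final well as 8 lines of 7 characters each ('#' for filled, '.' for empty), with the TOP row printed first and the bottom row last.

Drop 1: J rot3 at col 1 lands with bottom-row=0; cleared 0 line(s) (total 0); column heights now [0 1 3 0 0 0 0], max=3
Drop 2: I rot1 at col 1 lands with bottom-row=1; cleared 0 line(s) (total 0); column heights now [0 5 3 0 0 0 0], max=5
Drop 3: J rot1 at col 4 lands with bottom-row=0; cleared 0 line(s) (total 0); column heights now [0 5 3 0 3 3 0], max=5

Answer: .......
.......
.......
.#.....
.#.....
.##.##.
.##.#..
.##.#..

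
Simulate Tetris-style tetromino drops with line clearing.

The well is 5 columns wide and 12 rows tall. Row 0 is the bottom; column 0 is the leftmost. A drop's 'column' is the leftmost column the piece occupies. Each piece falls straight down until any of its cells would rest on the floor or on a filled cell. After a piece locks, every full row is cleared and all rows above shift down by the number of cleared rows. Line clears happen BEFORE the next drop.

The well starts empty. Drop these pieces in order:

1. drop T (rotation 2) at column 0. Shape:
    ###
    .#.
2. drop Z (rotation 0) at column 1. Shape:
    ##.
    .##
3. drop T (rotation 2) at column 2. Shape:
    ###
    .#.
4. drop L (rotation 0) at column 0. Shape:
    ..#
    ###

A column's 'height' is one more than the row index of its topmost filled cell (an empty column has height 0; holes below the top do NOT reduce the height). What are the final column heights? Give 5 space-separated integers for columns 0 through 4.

Drop 1: T rot2 at col 0 lands with bottom-row=0; cleared 0 line(s) (total 0); column heights now [2 2 2 0 0], max=2
Drop 2: Z rot0 at col 1 lands with bottom-row=2; cleared 0 line(s) (total 0); column heights now [2 4 4 3 0], max=4
Drop 3: T rot2 at col 2 lands with bottom-row=3; cleared 0 line(s) (total 0); column heights now [2 4 5 5 5], max=5
Drop 4: L rot0 at col 0 lands with bottom-row=5; cleared 0 line(s) (total 0); column heights now [6 6 7 5 5], max=7

Answer: 6 6 7 5 5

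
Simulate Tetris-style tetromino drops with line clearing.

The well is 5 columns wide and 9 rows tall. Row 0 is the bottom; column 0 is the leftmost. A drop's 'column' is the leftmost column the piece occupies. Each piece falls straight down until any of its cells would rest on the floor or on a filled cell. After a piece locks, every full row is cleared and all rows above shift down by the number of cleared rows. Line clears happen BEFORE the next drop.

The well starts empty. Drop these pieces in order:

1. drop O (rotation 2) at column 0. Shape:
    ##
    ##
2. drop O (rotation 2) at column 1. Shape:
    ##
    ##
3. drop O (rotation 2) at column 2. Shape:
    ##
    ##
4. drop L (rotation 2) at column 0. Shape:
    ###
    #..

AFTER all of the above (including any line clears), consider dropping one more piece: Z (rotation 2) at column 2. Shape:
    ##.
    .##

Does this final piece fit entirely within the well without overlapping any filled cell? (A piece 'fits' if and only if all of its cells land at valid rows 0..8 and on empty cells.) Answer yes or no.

Answer: yes

Derivation:
Drop 1: O rot2 at col 0 lands with bottom-row=0; cleared 0 line(s) (total 0); column heights now [2 2 0 0 0], max=2
Drop 2: O rot2 at col 1 lands with bottom-row=2; cleared 0 line(s) (total 0); column heights now [2 4 4 0 0], max=4
Drop 3: O rot2 at col 2 lands with bottom-row=4; cleared 0 line(s) (total 0); column heights now [2 4 6 6 0], max=6
Drop 4: L rot2 at col 0 lands with bottom-row=5; cleared 0 line(s) (total 0); column heights now [7 7 7 6 0], max=7
Test piece Z rot2 at col 2 (width 3): heights before test = [7 7 7 6 0]; fits = True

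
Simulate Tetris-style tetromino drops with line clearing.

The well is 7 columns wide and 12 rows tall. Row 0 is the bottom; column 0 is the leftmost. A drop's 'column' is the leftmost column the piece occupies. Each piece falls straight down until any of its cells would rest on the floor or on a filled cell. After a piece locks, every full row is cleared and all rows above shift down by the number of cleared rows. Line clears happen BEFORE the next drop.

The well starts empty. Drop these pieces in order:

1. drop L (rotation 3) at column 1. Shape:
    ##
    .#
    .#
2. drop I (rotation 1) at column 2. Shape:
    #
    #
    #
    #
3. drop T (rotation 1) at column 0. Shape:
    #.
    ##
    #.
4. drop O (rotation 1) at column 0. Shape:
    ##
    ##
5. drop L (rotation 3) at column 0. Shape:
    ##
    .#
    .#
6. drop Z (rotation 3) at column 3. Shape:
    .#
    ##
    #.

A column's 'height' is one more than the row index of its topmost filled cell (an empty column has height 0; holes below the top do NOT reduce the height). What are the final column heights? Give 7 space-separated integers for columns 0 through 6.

Drop 1: L rot3 at col 1 lands with bottom-row=0; cleared 0 line(s) (total 0); column heights now [0 3 3 0 0 0 0], max=3
Drop 2: I rot1 at col 2 lands with bottom-row=3; cleared 0 line(s) (total 0); column heights now [0 3 7 0 0 0 0], max=7
Drop 3: T rot1 at col 0 lands with bottom-row=2; cleared 0 line(s) (total 0); column heights now [5 4 7 0 0 0 0], max=7
Drop 4: O rot1 at col 0 lands with bottom-row=5; cleared 0 line(s) (total 0); column heights now [7 7 7 0 0 0 0], max=7
Drop 5: L rot3 at col 0 lands with bottom-row=7; cleared 0 line(s) (total 0); column heights now [10 10 7 0 0 0 0], max=10
Drop 6: Z rot3 at col 3 lands with bottom-row=0; cleared 0 line(s) (total 0); column heights now [10 10 7 2 3 0 0], max=10

Answer: 10 10 7 2 3 0 0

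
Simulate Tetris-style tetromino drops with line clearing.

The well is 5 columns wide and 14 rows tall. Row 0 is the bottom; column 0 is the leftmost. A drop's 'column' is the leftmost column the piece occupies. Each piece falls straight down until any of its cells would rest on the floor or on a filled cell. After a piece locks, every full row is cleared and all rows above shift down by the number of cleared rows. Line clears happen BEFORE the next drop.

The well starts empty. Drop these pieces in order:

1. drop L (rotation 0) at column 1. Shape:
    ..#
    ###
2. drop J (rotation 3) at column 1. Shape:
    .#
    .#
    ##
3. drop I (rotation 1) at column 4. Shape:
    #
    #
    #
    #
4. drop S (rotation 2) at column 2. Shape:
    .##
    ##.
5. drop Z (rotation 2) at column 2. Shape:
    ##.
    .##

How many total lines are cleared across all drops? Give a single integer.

Answer: 0

Derivation:
Drop 1: L rot0 at col 1 lands with bottom-row=0; cleared 0 line(s) (total 0); column heights now [0 1 1 2 0], max=2
Drop 2: J rot3 at col 1 lands with bottom-row=1; cleared 0 line(s) (total 0); column heights now [0 2 4 2 0], max=4
Drop 3: I rot1 at col 4 lands with bottom-row=0; cleared 0 line(s) (total 0); column heights now [0 2 4 2 4], max=4
Drop 4: S rot2 at col 2 lands with bottom-row=4; cleared 0 line(s) (total 0); column heights now [0 2 5 6 6], max=6
Drop 5: Z rot2 at col 2 lands with bottom-row=6; cleared 0 line(s) (total 0); column heights now [0 2 8 8 7], max=8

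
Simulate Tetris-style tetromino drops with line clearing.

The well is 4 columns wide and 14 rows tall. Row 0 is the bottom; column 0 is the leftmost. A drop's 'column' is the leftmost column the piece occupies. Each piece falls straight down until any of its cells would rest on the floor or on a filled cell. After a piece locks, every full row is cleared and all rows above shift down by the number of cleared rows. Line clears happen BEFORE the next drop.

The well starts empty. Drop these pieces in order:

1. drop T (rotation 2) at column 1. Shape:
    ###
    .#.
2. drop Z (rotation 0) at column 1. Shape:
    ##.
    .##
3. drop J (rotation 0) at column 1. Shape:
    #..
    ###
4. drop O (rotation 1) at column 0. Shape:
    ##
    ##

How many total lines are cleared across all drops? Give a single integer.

Answer: 0

Derivation:
Drop 1: T rot2 at col 1 lands with bottom-row=0; cleared 0 line(s) (total 0); column heights now [0 2 2 2], max=2
Drop 2: Z rot0 at col 1 lands with bottom-row=2; cleared 0 line(s) (total 0); column heights now [0 4 4 3], max=4
Drop 3: J rot0 at col 1 lands with bottom-row=4; cleared 0 line(s) (total 0); column heights now [0 6 5 5], max=6
Drop 4: O rot1 at col 0 lands with bottom-row=6; cleared 0 line(s) (total 0); column heights now [8 8 5 5], max=8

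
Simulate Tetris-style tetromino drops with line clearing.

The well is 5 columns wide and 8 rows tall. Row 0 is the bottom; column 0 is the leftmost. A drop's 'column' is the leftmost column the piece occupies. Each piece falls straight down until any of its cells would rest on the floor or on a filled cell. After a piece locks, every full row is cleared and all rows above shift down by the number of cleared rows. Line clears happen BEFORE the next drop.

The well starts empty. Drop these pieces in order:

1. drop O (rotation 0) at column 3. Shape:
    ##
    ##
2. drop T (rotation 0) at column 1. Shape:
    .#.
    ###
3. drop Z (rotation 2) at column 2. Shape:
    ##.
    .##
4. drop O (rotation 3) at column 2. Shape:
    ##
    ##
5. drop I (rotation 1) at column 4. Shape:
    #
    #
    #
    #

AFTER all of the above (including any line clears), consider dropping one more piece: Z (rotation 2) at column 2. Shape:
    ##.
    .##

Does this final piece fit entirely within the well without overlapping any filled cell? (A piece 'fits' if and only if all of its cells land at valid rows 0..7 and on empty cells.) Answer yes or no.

Answer: no

Derivation:
Drop 1: O rot0 at col 3 lands with bottom-row=0; cleared 0 line(s) (total 0); column heights now [0 0 0 2 2], max=2
Drop 2: T rot0 at col 1 lands with bottom-row=2; cleared 0 line(s) (total 0); column heights now [0 3 4 3 2], max=4
Drop 3: Z rot2 at col 2 lands with bottom-row=3; cleared 0 line(s) (total 0); column heights now [0 3 5 5 4], max=5
Drop 4: O rot3 at col 2 lands with bottom-row=5; cleared 0 line(s) (total 0); column heights now [0 3 7 7 4], max=7
Drop 5: I rot1 at col 4 lands with bottom-row=4; cleared 0 line(s) (total 0); column heights now [0 3 7 7 8], max=8
Test piece Z rot2 at col 2 (width 3): heights before test = [0 3 7 7 8]; fits = False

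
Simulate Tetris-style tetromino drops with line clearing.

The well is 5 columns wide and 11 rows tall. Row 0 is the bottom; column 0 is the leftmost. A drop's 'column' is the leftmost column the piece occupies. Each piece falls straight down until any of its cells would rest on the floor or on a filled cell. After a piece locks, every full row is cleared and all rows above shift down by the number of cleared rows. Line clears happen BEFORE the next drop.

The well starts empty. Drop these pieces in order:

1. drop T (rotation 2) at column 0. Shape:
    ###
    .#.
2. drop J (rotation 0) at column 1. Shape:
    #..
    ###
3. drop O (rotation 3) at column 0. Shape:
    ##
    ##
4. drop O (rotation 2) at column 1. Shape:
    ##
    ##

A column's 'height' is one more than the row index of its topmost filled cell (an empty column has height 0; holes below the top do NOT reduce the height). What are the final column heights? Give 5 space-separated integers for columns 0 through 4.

Answer: 6 8 8 3 0

Derivation:
Drop 1: T rot2 at col 0 lands with bottom-row=0; cleared 0 line(s) (total 0); column heights now [2 2 2 0 0], max=2
Drop 2: J rot0 at col 1 lands with bottom-row=2; cleared 0 line(s) (total 0); column heights now [2 4 3 3 0], max=4
Drop 3: O rot3 at col 0 lands with bottom-row=4; cleared 0 line(s) (total 0); column heights now [6 6 3 3 0], max=6
Drop 4: O rot2 at col 1 lands with bottom-row=6; cleared 0 line(s) (total 0); column heights now [6 8 8 3 0], max=8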